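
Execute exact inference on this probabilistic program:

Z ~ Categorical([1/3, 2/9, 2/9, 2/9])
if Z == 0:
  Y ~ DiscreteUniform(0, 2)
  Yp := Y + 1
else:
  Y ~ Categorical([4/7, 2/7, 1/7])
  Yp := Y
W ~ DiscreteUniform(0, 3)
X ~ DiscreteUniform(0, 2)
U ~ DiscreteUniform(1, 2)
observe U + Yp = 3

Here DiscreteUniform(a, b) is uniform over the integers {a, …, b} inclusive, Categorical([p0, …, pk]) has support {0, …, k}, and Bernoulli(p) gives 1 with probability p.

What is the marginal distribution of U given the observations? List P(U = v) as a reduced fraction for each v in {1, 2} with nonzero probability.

P(U=1) = 13/32, P(U=2) = 19/32

Enumerate traces; 96 have nonzero weight after conditioning:
  (Z=0, Y=0, W=0, X=0, U=2) weight 1/216
  (Z=0, Y=0, W=0, X=1, U=2) weight 1/216
  (Z=0, Y=0, W=0, X=2, U=2) weight 1/216
  (Z=0, Y=0, W=1, X=0, U=2) weight 1/216
  (Z=0, Y=0, W=1, X=1, U=2) weight 1/216
  (Z=0, Y=0, W=1, X=2, U=2) weight 1/216
  (Z=0, Y=0, W=2, X=0, U=2) weight 1/216
  (Z=0, Y=0, W=2, X=1, U=2) weight 1/216
  (Z=0, Y=1, W=0, X=0, U=1) weight 1/216
  … 87 more
Group by U:
  weight(U=1) = 13/126
  weight(U=2) = 19/126
Total weight = 13/126 + 19/126 = 16/63
P(U=1 | obs) = 13/126 / 16/63 = 13/32
P(U=2 | obs) = 19/126 / 16/63 = 19/32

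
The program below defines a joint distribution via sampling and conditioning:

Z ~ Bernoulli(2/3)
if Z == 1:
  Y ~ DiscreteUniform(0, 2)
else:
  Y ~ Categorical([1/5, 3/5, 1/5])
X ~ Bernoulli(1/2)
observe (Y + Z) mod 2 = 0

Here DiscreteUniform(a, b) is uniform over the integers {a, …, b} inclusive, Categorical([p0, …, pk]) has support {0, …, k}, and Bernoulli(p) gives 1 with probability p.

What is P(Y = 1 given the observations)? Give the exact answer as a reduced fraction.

P(Y = 1 | obs) = 5/8

Enumerate traces; 6 have nonzero weight after conditioning:
  (Z=0, Y=0, X=0) weight 1/30
  (Z=0, Y=0, X=1) weight 1/30
  (Z=0, Y=2, X=0) weight 1/30
  (Z=0, Y=2, X=1) weight 1/30
  (Z=1, Y=1, X=0) weight 1/9
  (Z=1, Y=1, X=1) weight 1/9
Group by Y:
  weight(Y=0) = 1/15
  weight(Y=1) = 2/9
  weight(Y=2) = 1/15
Total weight = 1/15 + 2/9 + 1/15 = 16/45
P(Y=0 | obs) = 1/15 / 16/45 = 3/16
P(Y=1 | obs) = 2/9 / 16/45 = 5/8
P(Y=2 | obs) = 1/15 / 16/45 = 3/16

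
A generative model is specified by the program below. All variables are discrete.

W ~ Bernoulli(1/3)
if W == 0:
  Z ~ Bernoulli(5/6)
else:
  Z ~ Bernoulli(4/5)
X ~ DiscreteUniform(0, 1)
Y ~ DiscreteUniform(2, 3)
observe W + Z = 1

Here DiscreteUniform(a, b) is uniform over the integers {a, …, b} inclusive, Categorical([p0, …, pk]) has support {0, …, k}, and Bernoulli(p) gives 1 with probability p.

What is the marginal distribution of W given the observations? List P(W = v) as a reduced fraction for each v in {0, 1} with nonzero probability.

Enumerate traces; 8 have nonzero weight after conditioning:
  (W=0, Z=1, X=0, Y=2) weight 5/36
  (W=0, Z=1, X=0, Y=3) weight 5/36
  (W=0, Z=1, X=1, Y=2) weight 5/36
  (W=0, Z=1, X=1, Y=3) weight 5/36
  (W=1, Z=0, X=0, Y=2) weight 1/60
  (W=1, Z=0, X=0, Y=3) weight 1/60
  (W=1, Z=0, X=1, Y=2) weight 1/60
  (W=1, Z=0, X=1, Y=3) weight 1/60
Group by W:
  weight(W=0) = 5/9
  weight(W=1) = 1/15
Total weight = 5/9 + 1/15 = 28/45
P(W=0 | obs) = 5/9 / 28/45 = 25/28
P(W=1 | obs) = 1/15 / 28/45 = 3/28

P(W=0) = 25/28, P(W=1) = 3/28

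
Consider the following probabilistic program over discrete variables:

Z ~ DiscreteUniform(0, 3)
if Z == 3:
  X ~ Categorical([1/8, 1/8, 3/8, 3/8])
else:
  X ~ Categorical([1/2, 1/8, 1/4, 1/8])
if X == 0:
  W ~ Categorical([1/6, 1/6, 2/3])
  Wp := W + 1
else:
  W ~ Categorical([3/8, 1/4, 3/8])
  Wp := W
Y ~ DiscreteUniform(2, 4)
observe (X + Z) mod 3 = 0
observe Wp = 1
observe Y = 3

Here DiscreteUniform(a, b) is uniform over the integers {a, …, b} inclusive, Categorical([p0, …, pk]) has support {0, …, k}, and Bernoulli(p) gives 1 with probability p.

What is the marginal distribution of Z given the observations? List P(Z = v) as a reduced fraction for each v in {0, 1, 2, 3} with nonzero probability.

Enumerate traces; 6 have nonzero weight after conditioning:
  (Z=0, X=0, W=0, Y=3) weight 1/144
  (Z=0, X=3, W=1, Y=3) weight 1/384
  (Z=1, X=2, W=1, Y=3) weight 1/192
  (Z=2, X=1, W=1, Y=3) weight 1/384
  (Z=3, X=0, W=0, Y=3) weight 1/576
  (Z=3, X=3, W=1, Y=3) weight 1/128
Group by Z:
  weight(Z=0) = 11/1152
  weight(Z=1) = 1/192
  weight(Z=2) = 1/384
  weight(Z=3) = 11/1152
Total weight = 11/1152 + 1/192 + 1/384 + 11/1152 = 31/1152
P(Z=0 | obs) = 11/1152 / 31/1152 = 11/31
P(Z=1 | obs) = 1/192 / 31/1152 = 6/31
P(Z=2 | obs) = 1/384 / 31/1152 = 3/31
P(Z=3 | obs) = 11/1152 / 31/1152 = 11/31

P(Z=0) = 11/31, P(Z=1) = 6/31, P(Z=2) = 3/31, P(Z=3) = 11/31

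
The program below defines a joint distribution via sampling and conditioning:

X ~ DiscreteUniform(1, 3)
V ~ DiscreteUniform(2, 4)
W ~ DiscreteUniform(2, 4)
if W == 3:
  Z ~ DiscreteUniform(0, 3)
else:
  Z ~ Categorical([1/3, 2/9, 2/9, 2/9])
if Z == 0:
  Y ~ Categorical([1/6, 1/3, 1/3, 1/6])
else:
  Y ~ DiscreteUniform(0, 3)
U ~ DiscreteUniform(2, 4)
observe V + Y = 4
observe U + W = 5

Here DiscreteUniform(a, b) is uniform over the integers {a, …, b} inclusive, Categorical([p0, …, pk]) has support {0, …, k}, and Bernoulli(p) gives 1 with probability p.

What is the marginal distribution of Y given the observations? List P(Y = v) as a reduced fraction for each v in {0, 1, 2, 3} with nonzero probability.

Enumerate traces; 72 have nonzero weight after conditioning:
  (X=1, V=2, W=2, Z=0, Y=2, U=3) weight 1/729
  (X=1, V=2, W=2, Z=1, Y=2, U=3) weight 1/1458
  (X=1, V=2, W=2, Z=2, Y=2, U=3) weight 1/1458
  (X=1, V=2, W=2, Z=3, Y=2, U=3) weight 1/1458
  (X=1, V=2, W=3, Z=0, Y=2, U=2) weight 1/972
  (X=1, V=2, W=3, Z=1, Y=2, U=2) weight 1/1296
  (X=1, V=2, W=3, Z=2, Y=2, U=2) weight 1/1296
  (X=1, V=2, W=3, Z=3, Y=2, U=2) weight 1/1296
  (X=1, V=3, W=2, Z=0, Y=1, U=3) weight 1/729
  (X=1, V=4, W=2, Z=0, Y=0, U=3) weight 1/1458
  … 62 more
Group by Y:
  weight(Y=0) = 65/3888
  weight(Y=1) = 79/3888
  weight(Y=2) = 79/3888
Total weight = 65/3888 + 79/3888 + 79/3888 = 223/3888
P(Y=0 | obs) = 65/3888 / 223/3888 = 65/223
P(Y=1 | obs) = 79/3888 / 223/3888 = 79/223
P(Y=2 | obs) = 79/3888 / 223/3888 = 79/223

P(Y=0) = 65/223, P(Y=1) = 79/223, P(Y=2) = 79/223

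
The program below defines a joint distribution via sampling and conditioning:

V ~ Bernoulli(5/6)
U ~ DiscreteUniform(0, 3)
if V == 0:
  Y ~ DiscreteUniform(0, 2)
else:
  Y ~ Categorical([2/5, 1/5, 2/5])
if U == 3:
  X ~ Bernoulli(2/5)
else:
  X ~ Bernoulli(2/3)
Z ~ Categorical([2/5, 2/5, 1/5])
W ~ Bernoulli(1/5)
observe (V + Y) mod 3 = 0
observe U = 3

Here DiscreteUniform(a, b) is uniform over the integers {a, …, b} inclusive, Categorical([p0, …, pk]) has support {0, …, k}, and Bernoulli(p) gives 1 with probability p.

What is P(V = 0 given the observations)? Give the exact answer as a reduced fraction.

Enumerate traces; 24 have nonzero weight after conditioning:
  (V=0, U=3, Y=0, X=0, Z=0, W=0) weight 1/375
  (V=0, U=3, Y=0, X=0, Z=0, W=1) weight 1/1500
  (V=0, U=3, Y=0, X=0, Z=1, W=0) weight 1/375
  (V=0, U=3, Y=0, X=0, Z=1, W=1) weight 1/1500
  (V=0, U=3, Y=0, X=0, Z=2, W=0) weight 1/750
  (V=0, U=3, Y=0, X=0, Z=2, W=1) weight 1/3000
  (V=0, U=3, Y=0, X=1, Z=0, W=0) weight 2/1125
  (V=0, U=3, Y=0, X=1, Z=0, W=1) weight 1/2250
  (V=1, U=3, Y=2, X=0, Z=0, W=0) weight 2/125
  … 15 more
Group by V:
  weight(V=0) = 1/72
  weight(V=1) = 1/12
Total weight = 1/72 + 1/12 = 7/72
P(V=0 | obs) = 1/72 / 7/72 = 1/7
P(V=1 | obs) = 1/12 / 7/72 = 6/7

P(V = 0 | obs) = 1/7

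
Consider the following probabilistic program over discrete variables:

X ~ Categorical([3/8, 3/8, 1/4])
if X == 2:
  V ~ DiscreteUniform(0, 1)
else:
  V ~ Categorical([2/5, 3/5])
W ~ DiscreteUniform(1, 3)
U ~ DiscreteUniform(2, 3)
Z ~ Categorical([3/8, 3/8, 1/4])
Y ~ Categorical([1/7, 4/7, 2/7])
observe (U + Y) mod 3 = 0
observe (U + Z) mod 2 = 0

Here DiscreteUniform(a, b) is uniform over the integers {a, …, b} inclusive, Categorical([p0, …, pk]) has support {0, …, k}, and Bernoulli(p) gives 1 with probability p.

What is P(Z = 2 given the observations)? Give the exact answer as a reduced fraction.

P(Z = 2 | obs) = 8/23

Enumerate traces; 54 have nonzero weight after conditioning:
  (X=0, V=0, W=1, U=2, Z=0, Y=1) weight 3/560
  (X=0, V=0, W=1, U=2, Z=2, Y=1) weight 1/280
  (X=0, V=0, W=1, U=3, Z=1, Y=0) weight 3/2240
  (X=0, V=0, W=2, U=2, Z=0, Y=1) weight 3/560
  (X=0, V=0, W=2, U=2, Z=2, Y=1) weight 1/280
  (X=0, V=0, W=2, U=3, Z=1, Y=0) weight 3/2240
  (X=0, V=0, W=3, U=2, Z=0, Y=1) weight 3/560
  (X=0, V=0, W=3, U=2, Z=2, Y=1) weight 1/280
  … 46 more
Group by Z:
  weight(Z=0) = 3/28
  weight(Z=1) = 3/112
  weight(Z=2) = 1/14
Total weight = 3/28 + 3/112 + 1/14 = 23/112
P(Z=0 | obs) = 3/28 / 23/112 = 12/23
P(Z=1 | obs) = 3/112 / 23/112 = 3/23
P(Z=2 | obs) = 1/14 / 23/112 = 8/23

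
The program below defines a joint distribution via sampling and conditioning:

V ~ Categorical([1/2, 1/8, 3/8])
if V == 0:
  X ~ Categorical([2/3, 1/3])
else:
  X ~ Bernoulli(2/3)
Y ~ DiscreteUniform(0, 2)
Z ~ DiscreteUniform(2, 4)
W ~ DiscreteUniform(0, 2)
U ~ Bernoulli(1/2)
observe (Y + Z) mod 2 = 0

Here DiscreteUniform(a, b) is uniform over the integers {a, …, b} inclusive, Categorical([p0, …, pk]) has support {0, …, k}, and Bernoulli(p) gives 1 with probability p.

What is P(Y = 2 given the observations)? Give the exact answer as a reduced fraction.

Enumerate traces; 180 have nonzero weight after conditioning:
  (V=0, X=0, Y=0, Z=2, W=0, U=0) weight 1/162
  (V=0, X=0, Y=0, Z=2, W=0, U=1) weight 1/162
  (V=0, X=0, Y=0, Z=2, W=1, U=0) weight 1/162
  (V=0, X=0, Y=0, Z=2, W=1, U=1) weight 1/162
  (V=0, X=0, Y=0, Z=2, W=2, U=0) weight 1/162
  (V=0, X=0, Y=0, Z=2, W=2, U=1) weight 1/162
  (V=0, X=0, Y=0, Z=4, W=0, U=0) weight 1/162
  (V=0, X=0, Y=0, Z=4, W=0, U=1) weight 1/162
  (V=0, X=0, Y=1, Z=3, W=0, U=0) weight 1/162
  (V=0, X=0, Y=2, Z=2, W=0, U=0) weight 1/162
  … 170 more
Group by Y:
  weight(Y=0) = 2/9
  weight(Y=1) = 1/9
  weight(Y=2) = 2/9
Total weight = 2/9 + 1/9 + 2/9 = 5/9
P(Y=0 | obs) = 2/9 / 5/9 = 2/5
P(Y=1 | obs) = 1/9 / 5/9 = 1/5
P(Y=2 | obs) = 2/9 / 5/9 = 2/5

P(Y = 2 | obs) = 2/5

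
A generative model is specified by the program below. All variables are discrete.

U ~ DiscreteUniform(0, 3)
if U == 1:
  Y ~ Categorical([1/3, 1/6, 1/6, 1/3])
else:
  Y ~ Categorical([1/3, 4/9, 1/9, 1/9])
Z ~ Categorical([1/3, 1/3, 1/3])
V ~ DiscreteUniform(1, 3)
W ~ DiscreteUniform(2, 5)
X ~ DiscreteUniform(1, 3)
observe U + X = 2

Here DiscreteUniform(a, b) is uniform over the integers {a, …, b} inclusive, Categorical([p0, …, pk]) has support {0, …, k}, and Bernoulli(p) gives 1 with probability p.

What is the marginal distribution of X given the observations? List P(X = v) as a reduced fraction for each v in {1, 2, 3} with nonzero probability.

Enumerate traces; 288 have nonzero weight after conditioning:
  (U=0, Y=0, Z=0, V=1, W=2, X=2) weight 1/1296
  (U=0, Y=0, Z=0, V=1, W=3, X=2) weight 1/1296
  (U=0, Y=0, Z=0, V=1, W=4, X=2) weight 1/1296
  (U=0, Y=0, Z=0, V=1, W=5, X=2) weight 1/1296
  (U=0, Y=0, Z=0, V=2, W=2, X=2) weight 1/1296
  (U=0, Y=0, Z=0, V=2, W=3, X=2) weight 1/1296
  (U=0, Y=0, Z=0, V=2, W=4, X=2) weight 1/1296
  (U=0, Y=0, Z=0, V=2, W=5, X=2) weight 1/1296
  (U=1, Y=0, Z=0, V=1, W=2, X=1) weight 1/1296
  … 279 more
Group by X:
  weight(X=1) = 1/12
  weight(X=2) = 1/12
Total weight = 1/12 + 1/12 = 1/6
P(X=1 | obs) = 1/12 / 1/6 = 1/2
P(X=2 | obs) = 1/12 / 1/6 = 1/2

P(X=1) = 1/2, P(X=2) = 1/2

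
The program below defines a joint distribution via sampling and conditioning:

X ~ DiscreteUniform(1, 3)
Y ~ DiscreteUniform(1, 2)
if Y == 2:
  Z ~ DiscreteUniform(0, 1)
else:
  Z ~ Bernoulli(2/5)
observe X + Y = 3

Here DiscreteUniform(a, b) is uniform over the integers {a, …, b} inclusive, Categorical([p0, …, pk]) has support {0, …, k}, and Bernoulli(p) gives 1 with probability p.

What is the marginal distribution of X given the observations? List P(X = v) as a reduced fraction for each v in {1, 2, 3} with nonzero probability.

P(X=1) = 1/2, P(X=2) = 1/2

Enumerate traces; 4 have nonzero weight after conditioning:
  (X=1, Y=2, Z=0) weight 1/12
  (X=1, Y=2, Z=1) weight 1/12
  (X=2, Y=1, Z=0) weight 1/10
  (X=2, Y=1, Z=1) weight 1/15
Group by X:
  weight(X=1) = 1/6
  weight(X=2) = 1/6
Total weight = 1/6 + 1/6 = 1/3
P(X=1 | obs) = 1/6 / 1/3 = 1/2
P(X=2 | obs) = 1/6 / 1/3 = 1/2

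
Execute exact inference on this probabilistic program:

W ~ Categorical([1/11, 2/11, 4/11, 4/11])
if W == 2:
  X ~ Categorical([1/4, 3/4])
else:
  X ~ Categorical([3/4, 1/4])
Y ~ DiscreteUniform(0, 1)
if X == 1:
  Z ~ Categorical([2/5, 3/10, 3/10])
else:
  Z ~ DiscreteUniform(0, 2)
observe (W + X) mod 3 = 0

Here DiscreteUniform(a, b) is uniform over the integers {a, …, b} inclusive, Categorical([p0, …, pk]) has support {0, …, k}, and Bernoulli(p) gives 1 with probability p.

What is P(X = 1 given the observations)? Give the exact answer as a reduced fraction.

P(X = 1 | obs) = 4/9

Enumerate traces; 18 have nonzero weight after conditioning:
  (W=0, X=0, Y=0, Z=0) weight 1/88
  (W=0, X=0, Y=0, Z=1) weight 1/88
  (W=0, X=0, Y=0, Z=2) weight 1/88
  (W=0, X=0, Y=1, Z=0) weight 1/88
  (W=0, X=0, Y=1, Z=1) weight 1/88
  (W=0, X=0, Y=1, Z=2) weight 1/88
  (W=2, X=1, Y=0, Z=0) weight 3/55
  (W=2, X=1, Y=0, Z=1) weight 9/220
  … 10 more
Group by X:
  weight(X=0) = 15/44
  weight(X=1) = 3/11
Total weight = 15/44 + 3/11 = 27/44
P(X=0 | obs) = 15/44 / 27/44 = 5/9
P(X=1 | obs) = 3/11 / 27/44 = 4/9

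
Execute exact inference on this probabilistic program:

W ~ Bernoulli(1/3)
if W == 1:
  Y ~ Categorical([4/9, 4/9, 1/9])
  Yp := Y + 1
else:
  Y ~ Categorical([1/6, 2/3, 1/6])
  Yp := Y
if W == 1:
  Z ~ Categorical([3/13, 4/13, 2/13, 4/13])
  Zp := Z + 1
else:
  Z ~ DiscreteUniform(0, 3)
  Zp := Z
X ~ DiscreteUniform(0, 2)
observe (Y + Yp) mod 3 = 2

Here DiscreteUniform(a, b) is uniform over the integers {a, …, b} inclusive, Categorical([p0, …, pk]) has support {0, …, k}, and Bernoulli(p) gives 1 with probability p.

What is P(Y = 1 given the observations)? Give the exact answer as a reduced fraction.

Enumerate traces; 24 have nonzero weight after conditioning:
  (W=0, Y=1, Z=0, X=0) weight 1/27
  (W=0, Y=1, Z=0, X=1) weight 1/27
  (W=0, Y=1, Z=0, X=2) weight 1/27
  (W=0, Y=1, Z=1, X=0) weight 1/27
  (W=0, Y=1, Z=1, X=1) weight 1/27
  (W=0, Y=1, Z=1, X=2) weight 1/27
  (W=0, Y=1, Z=2, X=0) weight 1/27
  (W=0, Y=1, Z=2, X=1) weight 1/27
  (W=1, Y=2, Z=0, X=0) weight 1/351
  … 15 more
Group by Y:
  weight(Y=1) = 4/9
  weight(Y=2) = 1/27
Total weight = 4/9 + 1/27 = 13/27
P(Y=1 | obs) = 4/9 / 13/27 = 12/13
P(Y=2 | obs) = 1/27 / 13/27 = 1/13

P(Y = 1 | obs) = 12/13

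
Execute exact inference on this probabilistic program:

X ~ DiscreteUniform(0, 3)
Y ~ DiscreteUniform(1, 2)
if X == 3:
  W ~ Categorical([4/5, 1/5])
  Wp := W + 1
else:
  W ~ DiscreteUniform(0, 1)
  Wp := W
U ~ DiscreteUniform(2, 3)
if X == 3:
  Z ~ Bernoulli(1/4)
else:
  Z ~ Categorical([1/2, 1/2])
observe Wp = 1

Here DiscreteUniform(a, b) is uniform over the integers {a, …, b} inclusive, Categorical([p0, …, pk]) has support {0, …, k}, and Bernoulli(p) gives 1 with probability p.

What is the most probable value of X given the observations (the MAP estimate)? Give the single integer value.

argmax_v P(X = v | obs) = 3

Enumerate traces; 32 have nonzero weight after conditioning:
  (X=0, Y=1, W=1, U=2, Z=0) weight 1/64
  (X=0, Y=1, W=1, U=2, Z=1) weight 1/64
  (X=0, Y=1, W=1, U=3, Z=0) weight 1/64
  (X=0, Y=1, W=1, U=3, Z=1) weight 1/64
  (X=0, Y=2, W=1, U=2, Z=0) weight 1/64
  (X=0, Y=2, W=1, U=2, Z=1) weight 1/64
  (X=0, Y=2, W=1, U=3, Z=0) weight 1/64
  (X=0, Y=2, W=1, U=3, Z=1) weight 1/64
  (X=1, Y=1, W=1, U=2, Z=0) weight 1/64
  (X=2, Y=1, W=1, U=2, Z=0) weight 1/64
  … 22 more
Group by X:
  weight(X=0) = 1/8
  weight(X=1) = 1/8
  weight(X=2) = 1/8
  weight(X=3) = 1/5
Total weight = 1/8 + 1/8 + 1/8 + 1/5 = 23/40
P(X=0 | obs) = 1/8 / 23/40 = 5/23
P(X=1 | obs) = 1/8 / 23/40 = 5/23
P(X=2 | obs) = 1/8 / 23/40 = 5/23
P(X=3 | obs) = 1/5 / 23/40 = 8/23
argmax = 3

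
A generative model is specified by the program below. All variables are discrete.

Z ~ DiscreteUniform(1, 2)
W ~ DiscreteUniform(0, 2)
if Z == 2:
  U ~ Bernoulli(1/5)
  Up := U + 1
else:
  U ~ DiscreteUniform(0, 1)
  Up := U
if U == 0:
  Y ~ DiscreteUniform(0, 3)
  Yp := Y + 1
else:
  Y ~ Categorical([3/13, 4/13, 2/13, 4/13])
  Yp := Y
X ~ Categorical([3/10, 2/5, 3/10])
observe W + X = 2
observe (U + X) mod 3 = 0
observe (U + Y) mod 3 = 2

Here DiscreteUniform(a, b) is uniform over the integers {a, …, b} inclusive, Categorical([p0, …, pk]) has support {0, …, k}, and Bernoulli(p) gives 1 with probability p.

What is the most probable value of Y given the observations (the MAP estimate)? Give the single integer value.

argmax_v P(Y = v | obs) = 2

Enumerate traces; 4 have nonzero weight after conditioning:
  (Z=1, W=0, U=1, Y=1, X=2) weight 1/130
  (Z=1, W=2, U=0, Y=2, X=0) weight 1/160
  (Z=2, W=0, U=1, Y=1, X=2) weight 1/325
  (Z=2, W=2, U=0, Y=2, X=0) weight 1/100
Group by Y:
  weight(Y=1) = 7/650
  weight(Y=2) = 13/800
Total weight = 7/650 + 13/800 = 281/10400
P(Y=1 | obs) = 7/650 / 281/10400 = 112/281
P(Y=2 | obs) = 13/800 / 281/10400 = 169/281
argmax = 2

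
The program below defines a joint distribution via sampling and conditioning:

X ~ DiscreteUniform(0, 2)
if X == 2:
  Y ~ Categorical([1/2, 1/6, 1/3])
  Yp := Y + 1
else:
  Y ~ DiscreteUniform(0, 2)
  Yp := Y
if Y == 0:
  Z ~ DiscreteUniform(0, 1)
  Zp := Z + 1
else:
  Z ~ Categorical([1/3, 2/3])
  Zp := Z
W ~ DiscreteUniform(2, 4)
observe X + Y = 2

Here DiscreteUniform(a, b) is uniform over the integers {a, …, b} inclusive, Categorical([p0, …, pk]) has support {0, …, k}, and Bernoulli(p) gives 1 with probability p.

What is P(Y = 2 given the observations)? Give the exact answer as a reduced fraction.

P(Y = 2 | obs) = 2/7

Enumerate traces; 18 have nonzero weight after conditioning:
  (X=0, Y=2, Z=0, W=2) weight 1/81
  (X=0, Y=2, Z=0, W=3) weight 1/81
  (X=0, Y=2, Z=0, W=4) weight 1/81
  (X=0, Y=2, Z=1, W=2) weight 2/81
  (X=0, Y=2, Z=1, W=3) weight 2/81
  (X=0, Y=2, Z=1, W=4) weight 2/81
  (X=1, Y=1, Z=0, W=2) weight 1/81
  (X=1, Y=1, Z=0, W=3) weight 1/81
  (X=2, Y=0, Z=0, W=2) weight 1/36
  … 9 more
Group by Y:
  weight(Y=0) = 1/6
  weight(Y=1) = 1/9
  weight(Y=2) = 1/9
Total weight = 1/6 + 1/9 + 1/9 = 7/18
P(Y=0 | obs) = 1/6 / 7/18 = 3/7
P(Y=1 | obs) = 1/9 / 7/18 = 2/7
P(Y=2 | obs) = 1/9 / 7/18 = 2/7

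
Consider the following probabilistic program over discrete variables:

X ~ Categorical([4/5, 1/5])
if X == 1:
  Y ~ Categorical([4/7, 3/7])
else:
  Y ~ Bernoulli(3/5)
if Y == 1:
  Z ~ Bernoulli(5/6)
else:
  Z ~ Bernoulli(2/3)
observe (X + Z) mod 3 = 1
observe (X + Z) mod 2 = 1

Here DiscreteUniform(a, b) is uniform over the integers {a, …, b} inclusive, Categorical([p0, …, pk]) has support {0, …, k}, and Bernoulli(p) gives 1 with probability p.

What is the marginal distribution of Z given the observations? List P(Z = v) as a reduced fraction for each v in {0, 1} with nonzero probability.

Enumerate traces; 4 have nonzero weight after conditioning:
  (X=0, Y=0, Z=1) weight 16/75
  (X=0, Y=1, Z=1) weight 2/5
  (X=1, Y=0, Z=0) weight 4/105
  (X=1, Y=1, Z=0) weight 1/70
Group by Z:
  weight(Z=0) = 11/210
  weight(Z=1) = 46/75
Total weight = 11/210 + 46/75 = 233/350
P(Z=0 | obs) = 11/210 / 233/350 = 55/699
P(Z=1 | obs) = 46/75 / 233/350 = 644/699

P(Z=0) = 55/699, P(Z=1) = 644/699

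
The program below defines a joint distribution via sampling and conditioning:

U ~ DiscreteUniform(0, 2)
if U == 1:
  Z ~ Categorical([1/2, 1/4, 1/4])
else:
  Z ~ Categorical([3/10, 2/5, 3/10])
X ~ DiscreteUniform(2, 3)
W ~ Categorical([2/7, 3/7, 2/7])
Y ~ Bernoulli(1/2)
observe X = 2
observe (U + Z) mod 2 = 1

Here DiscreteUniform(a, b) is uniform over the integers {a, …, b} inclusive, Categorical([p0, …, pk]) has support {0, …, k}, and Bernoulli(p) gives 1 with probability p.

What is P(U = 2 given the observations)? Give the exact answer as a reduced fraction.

P(U = 2 | obs) = 8/31

Enumerate traces; 24 have nonzero weight after conditioning:
  (U=0, Z=1, X=2, W=0, Y=0) weight 1/105
  (U=0, Z=1, X=2, W=0, Y=1) weight 1/105
  (U=0, Z=1, X=2, W=1, Y=0) weight 1/70
  (U=0, Z=1, X=2, W=1, Y=1) weight 1/70
  (U=0, Z=1, X=2, W=2, Y=0) weight 1/105
  (U=0, Z=1, X=2, W=2, Y=1) weight 1/105
  (U=1, Z=0, X=2, W=0, Y=0) weight 1/84
  (U=1, Z=0, X=2, W=0, Y=1) weight 1/84
  (U=2, Z=1, X=2, W=0, Y=0) weight 1/105
  … 15 more
Group by U:
  weight(U=0) = 1/15
  weight(U=1) = 1/8
  weight(U=2) = 1/15
Total weight = 1/15 + 1/8 + 1/15 = 31/120
P(U=0 | obs) = 1/15 / 31/120 = 8/31
P(U=1 | obs) = 1/8 / 31/120 = 15/31
P(U=2 | obs) = 1/15 / 31/120 = 8/31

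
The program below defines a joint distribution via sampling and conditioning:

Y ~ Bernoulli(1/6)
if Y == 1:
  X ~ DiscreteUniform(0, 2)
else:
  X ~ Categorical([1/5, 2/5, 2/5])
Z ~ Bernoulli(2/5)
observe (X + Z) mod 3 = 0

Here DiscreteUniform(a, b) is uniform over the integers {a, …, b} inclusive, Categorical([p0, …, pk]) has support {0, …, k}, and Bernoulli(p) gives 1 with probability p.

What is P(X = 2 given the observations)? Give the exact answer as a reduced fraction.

Enumerate traces; 4 have nonzero weight after conditioning:
  (Y=0, X=0, Z=0) weight 1/10
  (Y=0, X=2, Z=1) weight 2/15
  (Y=1, X=0, Z=0) weight 1/30
  (Y=1, X=2, Z=1) weight 1/45
Group by X:
  weight(X=0) = 2/15
  weight(X=2) = 7/45
Total weight = 2/15 + 7/45 = 13/45
P(X=0 | obs) = 2/15 / 13/45 = 6/13
P(X=2 | obs) = 7/45 / 13/45 = 7/13

P(X = 2 | obs) = 7/13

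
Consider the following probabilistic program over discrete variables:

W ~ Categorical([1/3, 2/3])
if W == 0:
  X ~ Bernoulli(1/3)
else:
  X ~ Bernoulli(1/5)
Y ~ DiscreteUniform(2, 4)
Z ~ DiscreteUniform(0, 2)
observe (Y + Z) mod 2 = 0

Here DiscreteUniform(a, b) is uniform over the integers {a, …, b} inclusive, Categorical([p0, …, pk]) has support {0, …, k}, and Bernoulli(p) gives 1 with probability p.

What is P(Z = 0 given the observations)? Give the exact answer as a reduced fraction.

Enumerate traces; 20 have nonzero weight after conditioning:
  (W=0, X=0, Y=2, Z=0) weight 2/81
  (W=0, X=0, Y=2, Z=2) weight 2/81
  (W=0, X=0, Y=3, Z=1) weight 2/81
  (W=0, X=0, Y=4, Z=0) weight 2/81
  (W=0, X=0, Y=4, Z=2) weight 2/81
  (W=0, X=1, Y=2, Z=0) weight 1/81
  (W=0, X=1, Y=2, Z=2) weight 1/81
  (W=0, X=1, Y=3, Z=1) weight 1/81
  … 12 more
Group by Z:
  weight(Z=0) = 2/9
  weight(Z=1) = 1/9
  weight(Z=2) = 2/9
Total weight = 2/9 + 1/9 + 2/9 = 5/9
P(Z=0 | obs) = 2/9 / 5/9 = 2/5
P(Z=1 | obs) = 1/9 / 5/9 = 1/5
P(Z=2 | obs) = 2/9 / 5/9 = 2/5

P(Z = 0 | obs) = 2/5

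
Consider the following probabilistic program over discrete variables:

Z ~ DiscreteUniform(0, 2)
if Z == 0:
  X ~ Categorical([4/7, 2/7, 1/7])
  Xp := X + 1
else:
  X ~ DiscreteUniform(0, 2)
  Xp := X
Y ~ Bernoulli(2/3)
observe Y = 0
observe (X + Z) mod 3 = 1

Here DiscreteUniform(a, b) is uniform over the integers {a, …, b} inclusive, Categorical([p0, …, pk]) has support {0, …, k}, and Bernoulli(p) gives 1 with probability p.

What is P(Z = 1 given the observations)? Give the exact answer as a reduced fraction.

Enumerate traces; 3 have nonzero weight after conditioning:
  (Z=0, X=1, Y=0) weight 2/63
  (Z=1, X=0, Y=0) weight 1/27
  (Z=2, X=2, Y=0) weight 1/27
Group by Z:
  weight(Z=0) = 2/63
  weight(Z=1) = 1/27
  weight(Z=2) = 1/27
Total weight = 2/63 + 1/27 + 1/27 = 20/189
P(Z=0 | obs) = 2/63 / 20/189 = 3/10
P(Z=1 | obs) = 1/27 / 20/189 = 7/20
P(Z=2 | obs) = 1/27 / 20/189 = 7/20

P(Z = 1 | obs) = 7/20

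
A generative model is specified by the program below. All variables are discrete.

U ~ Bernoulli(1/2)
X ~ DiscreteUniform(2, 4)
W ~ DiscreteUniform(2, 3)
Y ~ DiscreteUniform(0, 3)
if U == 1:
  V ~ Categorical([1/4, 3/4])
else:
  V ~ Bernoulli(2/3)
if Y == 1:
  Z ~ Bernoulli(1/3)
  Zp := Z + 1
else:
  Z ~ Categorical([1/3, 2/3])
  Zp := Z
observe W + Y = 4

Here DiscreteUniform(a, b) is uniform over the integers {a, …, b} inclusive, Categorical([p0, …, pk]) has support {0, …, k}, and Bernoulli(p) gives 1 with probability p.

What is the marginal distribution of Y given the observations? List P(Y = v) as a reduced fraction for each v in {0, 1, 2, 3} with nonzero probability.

Enumerate traces; 48 have nonzero weight after conditioning:
  (U=0, X=2, W=2, Y=2, V=0, Z=0) weight 1/432
  (U=0, X=2, W=2, Y=2, V=0, Z=1) weight 1/216
  (U=0, X=2, W=2, Y=2, V=1, Z=0) weight 1/216
  (U=0, X=2, W=2, Y=2, V=1, Z=1) weight 1/108
  (U=0, X=2, W=3, Y=1, V=0, Z=0) weight 1/216
  (U=0, X=2, W=3, Y=1, V=0, Z=1) weight 1/432
  (U=0, X=2, W=3, Y=1, V=1, Z=0) weight 1/108
  (U=0, X=2, W=3, Y=1, V=1, Z=1) weight 1/216
  … 40 more
Group by Y:
  weight(Y=1) = 1/8
  weight(Y=2) = 1/8
Total weight = 1/8 + 1/8 = 1/4
P(Y=1 | obs) = 1/8 / 1/4 = 1/2
P(Y=2 | obs) = 1/8 / 1/4 = 1/2

P(Y=1) = 1/2, P(Y=2) = 1/2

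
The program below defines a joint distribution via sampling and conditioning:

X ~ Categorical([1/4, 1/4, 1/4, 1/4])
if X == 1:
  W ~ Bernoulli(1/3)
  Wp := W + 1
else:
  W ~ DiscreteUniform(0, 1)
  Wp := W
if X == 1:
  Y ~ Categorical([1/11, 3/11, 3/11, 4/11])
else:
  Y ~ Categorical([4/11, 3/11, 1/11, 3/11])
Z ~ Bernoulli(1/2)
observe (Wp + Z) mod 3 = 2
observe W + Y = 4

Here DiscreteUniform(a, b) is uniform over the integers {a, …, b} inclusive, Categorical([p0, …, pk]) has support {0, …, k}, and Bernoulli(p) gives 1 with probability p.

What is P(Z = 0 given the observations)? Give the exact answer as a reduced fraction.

Enumerate traces; 4 have nonzero weight after conditioning:
  (X=0, W=1, Y=3, Z=1) weight 3/176
  (X=1, W=1, Y=3, Z=0) weight 1/66
  (X=2, W=1, Y=3, Z=1) weight 3/176
  (X=3, W=1, Y=3, Z=1) weight 3/176
Group by Z:
  weight(Z=0) = 1/66
  weight(Z=1) = 9/176
Total weight = 1/66 + 9/176 = 35/528
P(Z=0 | obs) = 1/66 / 35/528 = 8/35
P(Z=1 | obs) = 9/176 / 35/528 = 27/35

P(Z = 0 | obs) = 8/35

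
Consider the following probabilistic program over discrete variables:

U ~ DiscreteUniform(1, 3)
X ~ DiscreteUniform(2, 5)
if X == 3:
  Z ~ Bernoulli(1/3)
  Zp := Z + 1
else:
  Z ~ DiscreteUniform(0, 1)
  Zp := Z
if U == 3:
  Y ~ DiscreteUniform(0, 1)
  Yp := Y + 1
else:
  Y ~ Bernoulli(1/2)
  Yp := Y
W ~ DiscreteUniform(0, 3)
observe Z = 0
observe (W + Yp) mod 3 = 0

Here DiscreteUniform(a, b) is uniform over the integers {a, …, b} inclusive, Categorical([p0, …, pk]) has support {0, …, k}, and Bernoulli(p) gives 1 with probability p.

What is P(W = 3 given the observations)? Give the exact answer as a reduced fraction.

P(W = 3 | obs) = 1/4

Enumerate traces; 32 have nonzero weight after conditioning:
  (U=1, X=2, Z=0, Y=0, W=0) weight 1/192
  (U=1, X=2, Z=0, Y=0, W=3) weight 1/192
  (U=1, X=2, Z=0, Y=1, W=2) weight 1/192
  (U=1, X=3, Z=0, Y=0, W=0) weight 1/144
  (U=1, X=3, Z=0, Y=0, W=3) weight 1/144
  (U=1, X=3, Z=0, Y=1, W=2) weight 1/144
  (U=1, X=4, Z=0, Y=0, W=0) weight 1/192
  (U=1, X=4, Z=0, Y=0, W=3) weight 1/192
  (U=3, X=2, Z=0, Y=1, W=1) weight 1/192
  … 23 more
Group by W:
  weight(W=0) = 13/288
  weight(W=1) = 13/576
  weight(W=2) = 13/192
  weight(W=3) = 13/288
Total weight = 13/288 + 13/576 + 13/192 + 13/288 = 13/72
P(W=0 | obs) = 13/288 / 13/72 = 1/4
P(W=1 | obs) = 13/576 / 13/72 = 1/8
P(W=2 | obs) = 13/192 / 13/72 = 3/8
P(W=3 | obs) = 13/288 / 13/72 = 1/4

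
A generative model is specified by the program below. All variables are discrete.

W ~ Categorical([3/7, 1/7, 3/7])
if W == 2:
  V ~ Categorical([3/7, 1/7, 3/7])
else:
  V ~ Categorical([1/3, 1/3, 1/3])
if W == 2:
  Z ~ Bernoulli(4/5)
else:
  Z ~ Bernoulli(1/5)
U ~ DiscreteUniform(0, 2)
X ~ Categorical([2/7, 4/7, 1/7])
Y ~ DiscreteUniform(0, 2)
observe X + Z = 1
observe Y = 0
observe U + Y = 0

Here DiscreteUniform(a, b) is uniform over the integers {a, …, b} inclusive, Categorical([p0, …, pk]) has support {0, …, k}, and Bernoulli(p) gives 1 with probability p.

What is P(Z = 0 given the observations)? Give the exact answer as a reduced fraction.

Enumerate traces; 18 have nonzero weight after conditioning:
  (W=0, V=0, Z=0, U=0, X=1, Y=0) weight 16/2205
  (W=0, V=0, Z=1, U=0, X=0, Y=0) weight 2/2205
  (W=0, V=1, Z=0, U=0, X=1, Y=0) weight 16/2205
  (W=0, V=1, Z=1, U=0, X=0, Y=0) weight 2/2205
  (W=0, V=2, Z=0, U=0, X=1, Y=0) weight 16/2205
  (W=0, V=2, Z=1, U=0, X=0, Y=0) weight 2/2205
  (W=1, V=0, Z=0, U=0, X=1, Y=0) weight 16/6615
  (W=1, V=0, Z=1, U=0, X=0, Y=0) weight 2/6615
  … 10 more
Group by Z:
  weight(Z=0) = 76/2205
  weight(Z=1) = 32/2205
Total weight = 76/2205 + 32/2205 = 12/245
P(Z=0 | obs) = 76/2205 / 12/245 = 19/27
P(Z=1 | obs) = 32/2205 / 12/245 = 8/27

P(Z = 0 | obs) = 19/27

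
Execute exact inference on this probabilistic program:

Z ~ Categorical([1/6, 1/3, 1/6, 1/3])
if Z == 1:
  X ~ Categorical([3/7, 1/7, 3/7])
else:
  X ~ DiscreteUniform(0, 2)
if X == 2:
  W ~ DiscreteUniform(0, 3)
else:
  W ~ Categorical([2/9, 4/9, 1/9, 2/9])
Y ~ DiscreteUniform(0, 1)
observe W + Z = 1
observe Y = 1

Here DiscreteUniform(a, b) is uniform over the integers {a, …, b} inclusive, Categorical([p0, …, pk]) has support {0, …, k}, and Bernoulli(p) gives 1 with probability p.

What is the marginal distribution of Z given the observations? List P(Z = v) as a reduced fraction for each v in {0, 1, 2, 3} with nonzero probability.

Enumerate traces; 6 have nonzero weight after conditioning:
  (Z=0, X=0, W=1, Y=1) weight 1/81
  (Z=0, X=1, W=1, Y=1) weight 1/81
  (Z=0, X=2, W=1, Y=1) weight 1/144
  (Z=1, X=0, W=0, Y=1) weight 1/63
  (Z=1, X=1, W=0, Y=1) weight 1/189
  (Z=1, X=2, W=0, Y=1) weight 1/56
Group by Z:
  weight(Z=0) = 41/1296
  weight(Z=1) = 59/1512
Total weight = 41/1296 + 59/1512 = 641/9072
P(Z=0 | obs) = 41/1296 / 641/9072 = 287/641
P(Z=1 | obs) = 59/1512 / 641/9072 = 354/641

P(Z=0) = 287/641, P(Z=1) = 354/641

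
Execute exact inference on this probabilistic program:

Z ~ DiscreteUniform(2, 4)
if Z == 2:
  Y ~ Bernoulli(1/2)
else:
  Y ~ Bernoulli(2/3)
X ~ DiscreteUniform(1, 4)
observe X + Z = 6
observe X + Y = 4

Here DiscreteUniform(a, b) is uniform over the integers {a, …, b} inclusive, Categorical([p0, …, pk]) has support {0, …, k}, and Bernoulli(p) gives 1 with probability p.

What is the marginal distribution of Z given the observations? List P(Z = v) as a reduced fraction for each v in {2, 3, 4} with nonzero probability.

Enumerate traces; 2 have nonzero weight after conditioning:
  (Z=2, Y=0, X=4) weight 1/24
  (Z=3, Y=1, X=3) weight 1/18
Group by Z:
  weight(Z=2) = 1/24
  weight(Z=3) = 1/18
Total weight = 1/24 + 1/18 = 7/72
P(Z=2 | obs) = 1/24 / 7/72 = 3/7
P(Z=3 | obs) = 1/18 / 7/72 = 4/7

P(Z=2) = 3/7, P(Z=3) = 4/7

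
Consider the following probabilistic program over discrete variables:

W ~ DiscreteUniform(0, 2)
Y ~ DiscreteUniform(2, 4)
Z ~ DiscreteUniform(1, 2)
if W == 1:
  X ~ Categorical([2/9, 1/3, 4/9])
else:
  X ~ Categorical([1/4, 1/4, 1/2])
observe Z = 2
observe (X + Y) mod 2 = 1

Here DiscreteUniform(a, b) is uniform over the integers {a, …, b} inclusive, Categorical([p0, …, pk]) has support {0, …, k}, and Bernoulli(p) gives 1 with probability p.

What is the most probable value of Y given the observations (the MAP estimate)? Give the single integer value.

Enumerate traces; 12 have nonzero weight after conditioning:
  (W=0, Y=2, Z=2, X=1) weight 1/72
  (W=0, Y=3, Z=2, X=0) weight 1/72
  (W=0, Y=3, Z=2, X=2) weight 1/36
  (W=0, Y=4, Z=2, X=1) weight 1/72
  (W=1, Y=2, Z=2, X=1) weight 1/54
  (W=1, Y=3, Z=2, X=0) weight 1/81
  (W=1, Y=3, Z=2, X=2) weight 2/81
  (W=1, Y=4, Z=2, X=1) weight 1/54
  … 4 more
Group by Y:
  weight(Y=2) = 5/108
  weight(Y=3) = 13/108
  weight(Y=4) = 5/108
Total weight = 5/108 + 13/108 + 5/108 = 23/108
P(Y=2 | obs) = 5/108 / 23/108 = 5/23
P(Y=3 | obs) = 13/108 / 23/108 = 13/23
P(Y=4 | obs) = 5/108 / 23/108 = 5/23
argmax = 3

argmax_v P(Y = v | obs) = 3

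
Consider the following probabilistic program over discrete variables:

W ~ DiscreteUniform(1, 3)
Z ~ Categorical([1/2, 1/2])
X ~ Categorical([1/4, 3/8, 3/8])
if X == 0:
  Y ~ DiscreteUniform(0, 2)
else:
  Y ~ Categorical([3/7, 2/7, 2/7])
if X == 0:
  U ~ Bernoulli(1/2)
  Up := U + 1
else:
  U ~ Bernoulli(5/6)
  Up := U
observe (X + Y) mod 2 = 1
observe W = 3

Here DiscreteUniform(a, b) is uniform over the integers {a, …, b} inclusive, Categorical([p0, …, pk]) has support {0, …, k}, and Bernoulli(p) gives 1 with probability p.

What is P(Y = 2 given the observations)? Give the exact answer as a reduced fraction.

P(Y = 2 | obs) = 18/77

Enumerate traces; 16 have nonzero weight after conditioning:
  (W=3, Z=0, X=0, Y=1, U=0) weight 1/144
  (W=3, Z=0, X=0, Y=1, U=1) weight 1/144
  (W=3, Z=0, X=1, Y=0, U=0) weight 1/224
  (W=3, Z=0, X=1, Y=0, U=1) weight 5/224
  (W=3, Z=0, X=1, Y=2, U=0) weight 1/336
  (W=3, Z=0, X=1, Y=2, U=1) weight 5/336
  (W=3, Z=0, X=2, Y=1, U=0) weight 1/336
  (W=3, Z=0, X=2, Y=1, U=1) weight 5/336
  … 8 more
Group by Y:
  weight(Y=0) = 3/56
  weight(Y=1) = 4/63
  weight(Y=2) = 1/28
Total weight = 3/56 + 4/63 + 1/28 = 11/72
P(Y=0 | obs) = 3/56 / 11/72 = 27/77
P(Y=1 | obs) = 4/63 / 11/72 = 32/77
P(Y=2 | obs) = 1/28 / 11/72 = 18/77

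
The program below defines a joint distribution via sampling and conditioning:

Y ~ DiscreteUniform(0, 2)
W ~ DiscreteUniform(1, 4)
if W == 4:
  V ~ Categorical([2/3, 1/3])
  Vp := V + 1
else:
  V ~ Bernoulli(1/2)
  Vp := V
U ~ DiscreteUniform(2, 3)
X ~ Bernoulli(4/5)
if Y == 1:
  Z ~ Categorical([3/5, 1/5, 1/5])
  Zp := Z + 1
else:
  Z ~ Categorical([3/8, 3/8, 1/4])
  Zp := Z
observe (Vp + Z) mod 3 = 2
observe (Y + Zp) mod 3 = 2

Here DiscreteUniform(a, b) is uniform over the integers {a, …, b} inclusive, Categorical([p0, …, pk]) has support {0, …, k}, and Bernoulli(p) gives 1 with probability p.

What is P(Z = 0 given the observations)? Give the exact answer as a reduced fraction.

P(Z = 0 | obs) = 13/28

Enumerate traces; 20 have nonzero weight after conditioning:
  (Y=0, W=1, V=0, U=2, X=0, Z=2) weight 1/960
  (Y=0, W=1, V=0, U=2, X=1, Z=2) weight 1/240
  (Y=0, W=1, V=0, U=3, X=0, Z=2) weight 1/960
  (Y=0, W=1, V=0, U=3, X=1, Z=2) weight 1/240
  (Y=0, W=2, V=0, U=2, X=0, Z=2) weight 1/960
  (Y=0, W=2, V=0, U=2, X=1, Z=2) weight 1/240
  (Y=0, W=2, V=0, U=3, X=0, Z=2) weight 1/960
  (Y=0, W=2, V=0, U=3, X=1, Z=2) weight 1/240
  (Y=1, W=4, V=1, U=2, X=0, Z=0) weight 1/600
  … 11 more
Group by Z:
  weight(Z=0) = 13/480
  weight(Z=2) = 1/32
Total weight = 13/480 + 1/32 = 7/120
P(Z=0 | obs) = 13/480 / 7/120 = 13/28
P(Z=2 | obs) = 1/32 / 7/120 = 15/28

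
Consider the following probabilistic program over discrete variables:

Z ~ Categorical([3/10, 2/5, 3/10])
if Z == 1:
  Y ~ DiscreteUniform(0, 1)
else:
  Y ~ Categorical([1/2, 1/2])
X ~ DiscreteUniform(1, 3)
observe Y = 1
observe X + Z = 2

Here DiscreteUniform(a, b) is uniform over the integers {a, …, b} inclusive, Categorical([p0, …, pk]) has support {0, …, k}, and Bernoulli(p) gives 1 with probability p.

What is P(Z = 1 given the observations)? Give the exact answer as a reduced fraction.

P(Z = 1 | obs) = 4/7

Enumerate traces; 2 have nonzero weight after conditioning:
  (Z=0, Y=1, X=2) weight 1/20
  (Z=1, Y=1, X=1) weight 1/15
Group by Z:
  weight(Z=0) = 1/20
  weight(Z=1) = 1/15
Total weight = 1/20 + 1/15 = 7/60
P(Z=0 | obs) = 1/20 / 7/60 = 3/7
P(Z=1 | obs) = 1/15 / 7/60 = 4/7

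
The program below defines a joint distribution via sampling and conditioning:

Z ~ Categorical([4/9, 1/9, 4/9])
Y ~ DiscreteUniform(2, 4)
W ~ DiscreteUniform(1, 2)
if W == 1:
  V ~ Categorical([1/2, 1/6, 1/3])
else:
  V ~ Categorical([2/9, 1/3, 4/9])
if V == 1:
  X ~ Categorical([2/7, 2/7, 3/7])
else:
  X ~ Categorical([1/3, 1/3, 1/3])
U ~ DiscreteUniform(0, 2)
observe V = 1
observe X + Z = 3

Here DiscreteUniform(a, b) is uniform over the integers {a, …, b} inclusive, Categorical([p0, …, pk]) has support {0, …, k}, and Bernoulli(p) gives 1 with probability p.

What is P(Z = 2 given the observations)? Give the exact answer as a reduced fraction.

P(Z = 2 | obs) = 8/11

Enumerate traces; 36 have nonzero weight after conditioning:
  (Z=1, Y=2, W=1, V=1, X=2, U=0) weight 1/2268
  (Z=1, Y=2, W=1, V=1, X=2, U=1) weight 1/2268
  (Z=1, Y=2, W=1, V=1, X=2, U=2) weight 1/2268
  (Z=1, Y=2, W=2, V=1, X=2, U=0) weight 1/1134
  (Z=1, Y=2, W=2, V=1, X=2, U=1) weight 1/1134
  (Z=1, Y=2, W=2, V=1, X=2, U=2) weight 1/1134
  (Z=1, Y=3, W=1, V=1, X=2, U=0) weight 1/2268
  (Z=1, Y=3, W=1, V=1, X=2, U=1) weight 1/2268
  (Z=2, Y=2, W=1, V=1, X=1, U=0) weight 2/1701
  … 27 more
Group by Z:
  weight(Z=1) = 1/84
  weight(Z=2) = 2/63
Total weight = 1/84 + 2/63 = 11/252
P(Z=1 | obs) = 1/84 / 11/252 = 3/11
P(Z=2 | obs) = 2/63 / 11/252 = 8/11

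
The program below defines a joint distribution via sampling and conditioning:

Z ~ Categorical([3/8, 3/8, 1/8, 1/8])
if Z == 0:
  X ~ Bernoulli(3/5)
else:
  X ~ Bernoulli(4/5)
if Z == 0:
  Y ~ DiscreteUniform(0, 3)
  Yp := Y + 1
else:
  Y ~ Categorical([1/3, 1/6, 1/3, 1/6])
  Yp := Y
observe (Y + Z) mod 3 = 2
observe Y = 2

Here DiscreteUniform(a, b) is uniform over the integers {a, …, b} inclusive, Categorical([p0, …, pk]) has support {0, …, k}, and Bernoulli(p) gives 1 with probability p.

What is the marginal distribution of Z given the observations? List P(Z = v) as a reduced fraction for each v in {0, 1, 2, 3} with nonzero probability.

Enumerate traces; 4 have nonzero weight after conditioning:
  (Z=0, X=0, Y=2) weight 3/80
  (Z=0, X=1, Y=2) weight 9/160
  (Z=3, X=0, Y=2) weight 1/120
  (Z=3, X=1, Y=2) weight 1/30
Group by Z:
  weight(Z=0) = 3/32
  weight(Z=3) = 1/24
Total weight = 3/32 + 1/24 = 13/96
P(Z=0 | obs) = 3/32 / 13/96 = 9/13
P(Z=3 | obs) = 1/24 / 13/96 = 4/13

P(Z=0) = 9/13, P(Z=3) = 4/13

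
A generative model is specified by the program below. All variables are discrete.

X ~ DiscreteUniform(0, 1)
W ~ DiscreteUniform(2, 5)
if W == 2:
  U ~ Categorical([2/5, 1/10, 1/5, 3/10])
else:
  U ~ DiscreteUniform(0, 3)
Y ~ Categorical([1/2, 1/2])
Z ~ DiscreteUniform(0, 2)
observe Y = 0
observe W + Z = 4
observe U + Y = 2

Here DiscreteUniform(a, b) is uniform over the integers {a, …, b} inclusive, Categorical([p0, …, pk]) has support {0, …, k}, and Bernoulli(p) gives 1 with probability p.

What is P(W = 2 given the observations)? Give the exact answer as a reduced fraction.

Enumerate traces; 6 have nonzero weight after conditioning:
  (X=0, W=2, U=2, Y=0, Z=2) weight 1/240
  (X=0, W=3, U=2, Y=0, Z=1) weight 1/192
  (X=0, W=4, U=2, Y=0, Z=0) weight 1/192
  (X=1, W=2, U=2, Y=0, Z=2) weight 1/240
  (X=1, W=3, U=2, Y=0, Z=1) weight 1/192
  (X=1, W=4, U=2, Y=0, Z=0) weight 1/192
Group by W:
  weight(W=2) = 1/120
  weight(W=3) = 1/96
  weight(W=4) = 1/96
Total weight = 1/120 + 1/96 + 1/96 = 7/240
P(W=2 | obs) = 1/120 / 7/240 = 2/7
P(W=3 | obs) = 1/96 / 7/240 = 5/14
P(W=4 | obs) = 1/96 / 7/240 = 5/14

P(W = 2 | obs) = 2/7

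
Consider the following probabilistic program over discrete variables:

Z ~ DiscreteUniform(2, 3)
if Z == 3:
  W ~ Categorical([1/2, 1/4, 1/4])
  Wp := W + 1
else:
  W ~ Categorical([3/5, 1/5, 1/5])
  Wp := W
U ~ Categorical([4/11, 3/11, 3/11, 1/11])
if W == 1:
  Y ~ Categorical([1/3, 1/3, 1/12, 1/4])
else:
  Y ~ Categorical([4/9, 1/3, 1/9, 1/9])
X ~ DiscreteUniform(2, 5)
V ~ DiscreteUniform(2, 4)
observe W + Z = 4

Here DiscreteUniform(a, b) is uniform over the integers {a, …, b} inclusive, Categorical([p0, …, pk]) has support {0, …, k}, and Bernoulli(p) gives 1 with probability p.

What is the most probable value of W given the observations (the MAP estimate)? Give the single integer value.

argmax_v P(W = v | obs) = 1

Enumerate traces; 384 have nonzero weight after conditioning:
  (Z=2, W=2, U=0, Y=0, X=2, V=2) weight 2/1485
  (Z=2, W=2, U=0, Y=0, X=2, V=3) weight 2/1485
  (Z=2, W=2, U=0, Y=0, X=2, V=4) weight 2/1485
  (Z=2, W=2, U=0, Y=0, X=3, V=2) weight 2/1485
  (Z=2, W=2, U=0, Y=0, X=3, V=3) weight 2/1485
  (Z=2, W=2, U=0, Y=0, X=3, V=4) weight 2/1485
  (Z=2, W=2, U=0, Y=0, X=4, V=2) weight 2/1485
  (Z=2, W=2, U=0, Y=0, X=4, V=3) weight 2/1485
  (Z=3, W=1, U=0, Y=0, X=2, V=2) weight 1/792
  … 375 more
Group by W:
  weight(W=1) = 1/8
  weight(W=2) = 1/10
Total weight = 1/8 + 1/10 = 9/40
P(W=1 | obs) = 1/8 / 9/40 = 5/9
P(W=2 | obs) = 1/10 / 9/40 = 4/9
argmax = 1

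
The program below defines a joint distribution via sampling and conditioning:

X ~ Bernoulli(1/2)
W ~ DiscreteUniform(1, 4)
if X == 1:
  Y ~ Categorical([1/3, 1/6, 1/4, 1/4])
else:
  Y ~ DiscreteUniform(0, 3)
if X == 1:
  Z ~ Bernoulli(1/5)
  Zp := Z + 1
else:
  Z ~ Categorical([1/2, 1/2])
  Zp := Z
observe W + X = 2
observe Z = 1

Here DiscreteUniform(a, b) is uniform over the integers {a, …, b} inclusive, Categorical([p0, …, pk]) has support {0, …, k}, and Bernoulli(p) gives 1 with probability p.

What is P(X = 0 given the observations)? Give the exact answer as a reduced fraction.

P(X = 0 | obs) = 5/7

Enumerate traces; 8 have nonzero weight after conditioning:
  (X=0, W=2, Y=0, Z=1) weight 1/64
  (X=0, W=2, Y=1, Z=1) weight 1/64
  (X=0, W=2, Y=2, Z=1) weight 1/64
  (X=0, W=2, Y=3, Z=1) weight 1/64
  (X=1, W=1, Y=0, Z=1) weight 1/120
  (X=1, W=1, Y=1, Z=1) weight 1/240
  (X=1, W=1, Y=2, Z=1) weight 1/160
  (X=1, W=1, Y=3, Z=1) weight 1/160
Group by X:
  weight(X=0) = 1/16
  weight(X=1) = 1/40
Total weight = 1/16 + 1/40 = 7/80
P(X=0 | obs) = 1/16 / 7/80 = 5/7
P(X=1 | obs) = 1/40 / 7/80 = 2/7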